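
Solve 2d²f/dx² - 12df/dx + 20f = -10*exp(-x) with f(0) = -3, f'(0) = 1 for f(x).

f = -5*exp(-x)/17 - 46*cos(x)*exp(3*x)/17 + 150*exp(3*x)*sin(x)/17

Divide through by 2: f'' - 6f' + 10f = -5*exp(-x).
Characteristic equation r² - 6r + 10 = 0 has discriminant (-6)² - 4·(10) = -4 < 0, so r = 3 ± i.
Hence f_h = C1*cos(x)*exp(3*x) + C2*exp(3*x)*sin(x).
Try f_p = A*exp(-x). Substituting into the equation and dividing by exp(-x) gives A = -5/17, so f_p = -5*exp(-x)/17.
General solution: f = -5*exp(-x)/17 + C1*cos(x)*exp(3*x) + C2*exp(3*x)*sin(x).
Apply the initial conditions: f(0) = -5/17 + C1 = -3 and f'(0) = 5/17 + C2 + 3*C1 = 1. Solving gives C1 = -46/17, C2 = 150/17.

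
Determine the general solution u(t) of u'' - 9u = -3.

Characteristic equation r² - 9 = 0 factors as (r - 3)(r + 3) = 0, so r = 3, -3.
Hence u_h = C1*exp(3*t) + C2*exp(-3*t).
For the particular solution try u_p = A0. Substituting and matching coefficients of each power of t gives A0 = 1/3, so u_p = 1/3.

u = 1/3 + C1*exp(3*t) + C2*exp(-3*t)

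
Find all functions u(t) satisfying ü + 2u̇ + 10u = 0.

Characteristic equation r² + 2r + 10 = 0 has discriminant (2)² - 4·(10) = -36 < 0, so r = -1 ± 3i.
Hence u_h = C1*cos(3*t)*exp(-t) + C2*exp(-t)*sin(3*t).

u = C1*cos(3*t)*exp(-t) + C2*exp(-t)*sin(3*t)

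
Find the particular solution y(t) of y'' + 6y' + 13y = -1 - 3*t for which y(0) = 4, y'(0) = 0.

Characteristic equation r² + 6r + 13 = 0 has discriminant (6)² - 4·(13) = -16 < 0, so r = -3 ± 2i.
Hence y_h = C1*cos(2*t)*exp(-3*t) + C2*exp(-3*t)*sin(2*t).
For the particular solution try y_p = A0 + A1*t. Substituting and matching coefficients of each power of t gives A0 = 5/169, A1 = -3/13, so y_p = 5/169 - 3*t/13.
General solution: y = 5/169 - 3*t/13 + C1*cos(2*t)*exp(-3*t) + C2*exp(-3*t)*sin(2*t).
Apply the initial conditions: y(0) = 5/169 + C1 = 4 and y'(0) = -3/13 - 3*C1 + 2*C2 = 0. Solving gives C1 = 671/169, C2 = 1026/169.

y = 5/169 - 3*t/13 + 671*cos(2*t)*exp(-3*t)/169 + 1026*exp(-3*t)*sin(2*t)/169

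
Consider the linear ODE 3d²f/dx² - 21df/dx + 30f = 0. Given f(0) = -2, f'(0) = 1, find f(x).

f = -11*exp(2*x)/3 + 5*exp(5*x)/3

Divide through by 3: f'' - 7f' + 10f = 0.
Characteristic equation r² - 7r + 10 = 0 factors as (r - 2)(r - 5) = 0, so r = 2, 5.
Hence f_h = C1*exp(2*x) + C2*exp(5*x).
Apply the initial conditions: f(0) = C1 + C2 = -2 and f'(0) = 2*C1 + 5*C2 = 1. Solving gives C1 = -11/3, C2 = 5/3.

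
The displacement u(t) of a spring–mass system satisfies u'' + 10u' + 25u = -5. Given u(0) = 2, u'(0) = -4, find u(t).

Characteristic equation r² + 10r + 25 = 0 has discriminant (10)² - 4·(25) = 0, so r = -5 is a repeated root.
Hence u_h = (C1 + C2*t)*exp(-5*t).
For the particular solution try u_p = A0. Substituting and matching coefficients of each power of t gives A0 = -1/5, so u_p = -1/5.
General solution: u = -1/5 + C1*exp(-5*t) + C2*t*exp(-5*t).
Apply the initial conditions: u(0) = -1/5 + C1 = 2 and u'(0) = C2 - 5*C1 = -4. Solving gives C1 = 11/5, C2 = 7.

u = -1/5 + 11*exp(-5*t)/5 + 7*t*exp(-5*t)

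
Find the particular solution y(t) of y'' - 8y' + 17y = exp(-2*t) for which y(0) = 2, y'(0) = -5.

Characteristic equation r² - 8r + 17 = 0 has discriminant (-8)² - 4·(17) = -4 < 0, so r = 4 ± i.
Hence y_h = C1*cos(t)*exp(4*t) + C2*exp(4*t)*sin(t).
Try y_p = A*exp(-2*t). Substituting into the equation and dividing by exp(-2*t) gives A = 1/37, so y_p = exp(-2*t)/37.
General solution: y = exp(-2*t)/37 + C1*cos(t)*exp(4*t) + C2*exp(4*t)*sin(t).
Apply the initial conditions: y(0) = 1/37 + C1 = 2 and y'(0) = -2/37 + C2 + 4*C1 = -5. Solving gives C1 = 73/37, C2 = -475/37.

y = exp(-2*t)/37 - 475*exp(4*t)*sin(t)/37 + 73*cos(t)*exp(4*t)/37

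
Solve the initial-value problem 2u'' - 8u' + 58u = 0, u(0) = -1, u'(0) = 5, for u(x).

u = -cos(5*x)*exp(2*x) + 7*exp(2*x)*sin(5*x)/5

Divide through by 2: u'' - 4u' + 29u = 0.
Characteristic equation r² - 4r + 29 = 0 has discriminant (-4)² - 4·(29) = -100 < 0, so r = 2 ± 5i.
Hence u_h = C1*cos(5*x)*exp(2*x) + C2*exp(2*x)*sin(5*x).
Apply the initial conditions: u(0) = C1 = -1 and u'(0) = 2*C1 + 5*C2 = 5. Solving gives C1 = -1, C2 = 7/5.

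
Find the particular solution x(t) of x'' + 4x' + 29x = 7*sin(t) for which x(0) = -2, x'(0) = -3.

x = -7*cos(t)/200 + 49*sin(t)/200 - 393*cos(5*t)*exp(-2*t)/200 - 287*exp(-2*t)*sin(5*t)/200

Characteristic equation r² + 4r + 29 = 0 has discriminant (4)² - 4·(29) = -100 < 0, so r = -2 ± 5i.
Hence x_h = C1*cos(5*t)*exp(-2*t) + C2*exp(-2*t)*sin(5*t).
Try x_p = A*cos(t) + B*sin(t). Substituting and equating the coefficients of cos(t) and sin(t) gives A = -7/200, B = 49/200, so x_p = -7*cos(t)/200 + 49*sin(t)/200.
General solution: x = -7*cos(t)/200 + 49*sin(t)/200 + C1*cos(5*t)*exp(-2*t) + C2*exp(-2*t)*sin(5*t).
Apply the initial conditions: x(0) = -7/200 + C1 = -2 and x'(0) = 49/200 - 2*C1 + 5*C2 = -3. Solving gives C1 = -393/200, C2 = -287/200.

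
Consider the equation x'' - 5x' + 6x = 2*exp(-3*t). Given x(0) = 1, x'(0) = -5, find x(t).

Characteristic equation r² - 5r + 6 = 0 factors as (r - 3)(r - 2) = 0, so r = 3, 2.
Hence x_h = C1*exp(3*t) + C2*exp(2*t).
Try x_p = A*exp(-3*t). Substituting into the equation and dividing by exp(-3*t) gives A = 1/15, so x_p = exp(-3*t)/15.
General solution: x = exp(-3*t)/15 + C1*exp(3*t) + C2*exp(2*t).
Apply the initial conditions: x(0) = 1/15 + C1 + C2 = 1 and x'(0) = -1/5 + 2*C2 + 3*C1 = -5. Solving gives C1 = -20/3, C2 = 38/5.

x = -20*exp(3*t)/3 + exp(-3*t)/15 + 38*exp(2*t)/5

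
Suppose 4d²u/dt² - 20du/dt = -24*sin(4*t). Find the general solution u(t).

u = C2 - 15*cos(4*t)/82 + 6*sin(4*t)/41 + C1*exp(5*t)

Divide through by 4: u'' - 5u' = -6*sin(4*t).
Characteristic equation r² - 5r = 0 factors as (r - 5)r = 0, so r = 5, 0.
Hence u_h = C1*exp(5*t) + C2.
Try u_p = A*cos(4*t) + B*sin(4*t). Substituting and equating the coefficients of cos(4t) and sin(4t) gives A = -15/82, B = 6/41, so u_p = -15*cos(4*t)/82 + 6*sin(4*t)/41.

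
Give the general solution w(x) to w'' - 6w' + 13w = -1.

w = -1/13 + C1*cos(2*x)*exp(3*x) + C2*exp(3*x)*sin(2*x)

Characteristic equation r² - 6r + 13 = 0 has discriminant (-6)² - 4·(13) = -16 < 0, so r = 3 ± 2i.
Hence w_h = C1*cos(2*x)*exp(3*x) + C2*exp(3*x)*sin(2*x).
For the particular solution try w_p = A0. Substituting and matching coefficients of each power of x gives A0 = -1/13, so w_p = -1/13.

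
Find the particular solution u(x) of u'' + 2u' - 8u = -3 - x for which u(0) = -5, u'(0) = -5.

u = 13/32 - 107*exp(2*x)/24 - 91*exp(-4*x)/96 + x/8

Characteristic equation r² + 2r - 8 = 0 factors as (r + 4)(r - 2) = 0, so r = -4, 2.
Hence u_h = C1*exp(-4*x) + C2*exp(2*x).
For the particular solution try u_p = A0 + A1*x. Substituting and matching coefficients of each power of x gives A0 = 13/32, A1 = 1/8, so u_p = 13/32 + x/8.
General solution: u = 13/32 + x/8 + C1*exp(-4*x) + C2*exp(2*x).
Apply the initial conditions: u(0) = 13/32 + C1 + C2 = -5 and u'(0) = 1/8 - 4*C1 + 2*C2 = -5. Solving gives C1 = -91/96, C2 = -107/24.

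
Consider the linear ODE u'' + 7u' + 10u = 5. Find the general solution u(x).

Characteristic equation r² + 7r + 10 = 0 factors as (r + 5)(r + 2) = 0, so r = -5, -2.
Hence u_h = C1*exp(-5*x) + C2*exp(-2*x).
For the particular solution try u_p = A0. Substituting and matching coefficients of each power of x gives A0 = 1/2, so u_p = 1/2.

u = 1/2 + C1*exp(-5*x) + C2*exp(-2*x)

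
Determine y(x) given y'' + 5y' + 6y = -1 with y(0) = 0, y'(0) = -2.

y = -1/6 - 3*exp(-2*x)/2 + 5*exp(-3*x)/3

Characteristic equation r² + 5r + 6 = 0 factors as (r + 2)(r + 3) = 0, so r = -2, -3.
Hence y_h = C1*exp(-2*x) + C2*exp(-3*x).
For the particular solution try y_p = A0. Substituting and matching coefficients of each power of x gives A0 = -1/6, so y_p = -1/6.
General solution: y = -1/6 + C1*exp(-2*x) + C2*exp(-3*x).
Apply the initial conditions: y(0) = -1/6 + C1 + C2 = 0 and y'(0) = -3*C2 - 2*C1 = -2. Solving gives C1 = -3/2, C2 = 5/3.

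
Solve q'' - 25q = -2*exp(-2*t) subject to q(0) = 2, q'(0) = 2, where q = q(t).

Characteristic equation r² - 25 = 0 factors as (r + 5)(r - 5) = 0, so r = -5, 5.
Hence q_h = C1*exp(-5*t) + C2*exp(5*t).
Try q_p = A*exp(-2*t). Substituting into the equation and dividing by exp(-2*t) gives A = 2/21, so q_p = 2*exp(-2*t)/21.
General solution: q = 2*exp(-2*t)/21 + C1*exp(-5*t) + C2*exp(5*t).
Apply the initial conditions: q(0) = 2/21 + C1 + C2 = 2 and q'(0) = -4/21 - 5*C1 + 5*C2 = 2. Solving gives C1 = 11/15, C2 = 41/35.

q = 2*exp(-2*t)/21 + 11*exp(-5*t)/15 + 41*exp(5*t)/35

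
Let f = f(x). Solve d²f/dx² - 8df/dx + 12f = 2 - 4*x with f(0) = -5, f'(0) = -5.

Characteristic equation r² - 8r + 12 = 0 factors as (r - 2)(r - 6) = 0, so r = 2, 6.
Hence f_h = C1*exp(2*x) + C2*exp(6*x).
For the particular solution try f_p = A0 + A1*x. Substituting and matching coefficients of each power of x gives A0 = -1/18, A1 = -1/3, so f_p = -1/18 - x/3.
General solution: f = -1/18 - x/3 + C1*exp(2*x) + C2*exp(6*x).
Apply the initial conditions: f(0) = -1/18 + C1 + C2 = -5 and f'(0) = -1/3 + 2*C1 + 6*C2 = -5. Solving gives C1 = -25/4, C2 = 47/36.

f = -1/18 - 25*exp(2*x)/4 - x/3 + 47*exp(6*x)/36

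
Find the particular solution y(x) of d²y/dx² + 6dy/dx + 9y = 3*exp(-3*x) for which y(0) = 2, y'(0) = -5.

y = 2*exp(-3*x) + x*exp(-3*x) + 3*x**2*exp(-3*x)/2

Characteristic equation r² + 6r + 9 = 0 has discriminant (6)² - 4·(9) = 0, so r = -3 is a repeated root.
Hence y_h = (C1 + C2*x)*exp(-3*x).
Since exp(-3*x) solves the homogeneous equation (r = -3 is a root of multiplicity 2), multiply the trial by x^2. Try y_p = A*x^2*exp(-3*x). Substituting into the equation and dividing by exp(-3*x) gives A = 3/2, so y_p = 3*x^2*exp(-3*x)/2.
General solution: y = C1*exp(-3*x) + 3*x^2*exp(-3*x)/2 + C2*x*exp(-3*x).
Apply the initial conditions: y(0) = C1 = 2 and y'(0) = C2 - 3*C1 = -5. Solving gives C1 = 2, C2 = 1.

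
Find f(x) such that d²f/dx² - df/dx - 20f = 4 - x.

f = -81/400 + x/20 + C1*exp(-4*x) + C2*exp(5*x)

Characteristic equation r² - r - 20 = 0 factors as (r + 4)(r - 5) = 0, so r = -4, 5.
Hence f_h = C1*exp(-4*x) + C2*exp(5*x).
For the particular solution try f_p = A0 + A1*x. Substituting and matching coefficients of each power of x gives A0 = -81/400, A1 = 1/20, so f_p = -81/400 + x/20.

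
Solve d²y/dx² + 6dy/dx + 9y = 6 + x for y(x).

y = 16/27 + x/9 + C1*exp(-3*x) + C2*x*exp(-3*x)

Characteristic equation r² + 6r + 9 = 0 has discriminant (6)² - 4·(9) = 0, so r = -3 is a repeated root.
Hence y_h = (C1 + C2*x)*exp(-3*x).
For the particular solution try y_p = A0 + A1*x. Substituting and matching coefficients of each power of x gives A0 = 16/27, A1 = 1/9, so y_p = 16/27 + x/9.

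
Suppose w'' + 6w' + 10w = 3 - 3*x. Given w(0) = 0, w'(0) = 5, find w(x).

Characteristic equation r² + 6r + 10 = 0 has discriminant (6)² - 4·(10) = -4 < 0, so r = -3 ± i.
Hence w_h = C1*cos(x)*exp(-3*x) + C2*exp(-3*x)*sin(x).
For the particular solution try w_p = A0 + A1*x. Substituting and matching coefficients of each power of x gives A0 = 12/25, A1 = -3/10, so w_p = 12/25 - 3*x/10.
General solution: w = 12/25 - 3*x/10 + C1*cos(x)*exp(-3*x) + C2*exp(-3*x)*sin(x).
Apply the initial conditions: w(0) = 12/25 + C1 = 0 and w'(0) = -3/10 + C2 - 3*C1 = 5. Solving gives C1 = -12/25, C2 = 193/50.

w = 12/25 - 3*x/10 - 12*cos(x)*exp(-3*x)/25 + 193*exp(-3*x)*sin(x)/50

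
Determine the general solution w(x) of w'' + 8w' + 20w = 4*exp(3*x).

w = 4*exp(3*x)/53 + C1*cos(2*x)*exp(-4*x) + C2*exp(-4*x)*sin(2*x)

Characteristic equation r² + 8r + 20 = 0 has discriminant (8)² - 4·(20) = -16 < 0, so r = -4 ± 2i.
Hence w_h = C1*cos(2*x)*exp(-4*x) + C2*exp(-4*x)*sin(2*x).
Try w_p = A*exp(3*x). Substituting into the equation and dividing by exp(3*x) gives A = 4/53, so w_p = 4*exp(3*x)/53.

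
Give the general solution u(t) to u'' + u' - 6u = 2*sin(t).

Characteristic equation r² + r - 6 = 0 factors as (r - 2)(r + 3) = 0, so r = 2, -3.
Hence u_h = C1*exp(2*t) + C2*exp(-3*t).
Try u_p = A*cos(t) + B*sin(t). Substituting and equating the coefficients of cos(t) and sin(t) gives A = -1/25, B = -7/25, so u_p = -7*sin(t)/25 - cos(t)/25.

u = -7*sin(t)/25 - cos(t)/25 + C1*exp(2*t) + C2*exp(-3*t)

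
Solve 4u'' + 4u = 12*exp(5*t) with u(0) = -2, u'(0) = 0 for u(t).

Divide through by 4: u'' + u = 3*exp(5*t).
Characteristic equation r² + 1 = 0 has discriminant (0)² - 4·(1) = -4 < 0, so r = ± i.
Hence u_h = C1*cos(t) + C2*sin(t).
Try u_p = A*exp(5*t). Substituting into the equation and dividing by exp(5*t) gives A = 3/26, so u_p = 3*exp(5*t)/26.
General solution: u = 3*exp(5*t)/26 + C1*cos(t) + C2*sin(t).
Apply the initial conditions: u(0) = 3/26 + C1 = -2 and u'(0) = 15/26 + C2 = 0. Solving gives C1 = -55/26, C2 = -15/26.

u = -55*cos(t)/26 - 15*sin(t)/26 + 3*exp(5*t)/26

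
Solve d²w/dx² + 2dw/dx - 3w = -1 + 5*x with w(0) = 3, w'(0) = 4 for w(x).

w = -7/9 - 17*exp(-3*x)/36 - 5*x/3 + 17*exp(x)/4

Characteristic equation r² + 2r - 3 = 0 factors as (r + 3)(r - 1) = 0, so r = -3, 1.
Hence w_h = C1*exp(-3*x) + C2*exp(x).
For the particular solution try w_p = A0 + A1*x. Substituting and matching coefficients of each power of x gives A0 = -7/9, A1 = -5/3, so w_p = -7/9 - 5*x/3.
General solution: w = -7/9 - 5*x/3 + C1*exp(-3*x) + C2*exp(x).
Apply the initial conditions: w(0) = -7/9 + C1 + C2 = 3 and w'(0) = -5/3 + C2 - 3*C1 = 4. Solving gives C1 = -17/36, C2 = 17/4.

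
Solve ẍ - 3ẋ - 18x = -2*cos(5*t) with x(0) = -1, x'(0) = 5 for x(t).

Characteristic equation r² - 3r - 18 = 0 factors as (r + 3)(r - 6) = 0, so r = -3, 6.
Hence x_h = C1*exp(-3*t) + C2*exp(6*t).
Try x_p = A*cos(5*t) + B*sin(5*t). Substituting and equating the coefficients of cos(5t) and sin(5t) gives A = 43/1037, B = 15/1037, so x_p = 15*sin(5*t)/1037 + 43*cos(5*t)/1037.
General solution: x = 15*sin(5*t)/1037 + 43*cos(5*t)/1037 + C1*exp(-3*t) + C2*exp(6*t).
Apply the initial conditions: x(0) = 43/1037 + C1 + C2 = -1 and x'(0) = 75/1037 - 3*C1 + 6*C2 = 5. Solving gives C1 = -190/153, C2 = 110/549.

x = -190*exp(-3*t)/153 + 15*sin(5*t)/1037 + 43*cos(5*t)/1037 + 110*exp(6*t)/549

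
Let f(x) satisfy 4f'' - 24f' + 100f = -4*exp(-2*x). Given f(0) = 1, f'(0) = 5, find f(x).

Divide through by 4: f'' - 6f' + 25f = -exp(-2*x).
Characteristic equation r² - 6r + 25 = 0 has discriminant (-6)² - 4·(25) = -64 < 0, so r = 3 ± 4i.
Hence f_h = C1*cos(4*x)*exp(3*x) + C2*exp(3*x)*sin(4*x).
Try f_p = A*exp(-2*x). Substituting into the equation and dividing by exp(-2*x) gives A = -1/41, so f_p = -exp(-2*x)/41.
General solution: f = -exp(-2*x)/41 + C1*cos(4*x)*exp(3*x) + C2*exp(3*x)*sin(4*x).
Apply the initial conditions: f(0) = -1/41 + C1 = 1 and f'(0) = 2/41 + 3*C1 + 4*C2 = 5. Solving gives C1 = 42/41, C2 = 77/164.

f = -exp(-2*x)/41 + 42*cos(4*x)*exp(3*x)/41 + 77*exp(3*x)*sin(4*x)/164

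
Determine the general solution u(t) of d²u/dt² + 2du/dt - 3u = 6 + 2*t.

Characteristic equation r² + 2r - 3 = 0 factors as (r + 3)(r - 1) = 0, so r = -3, 1.
Hence u_h = C1*exp(-3*t) + C2*exp(t).
For the particular solution try u_p = A0 + A1*t. Substituting and matching coefficients of each power of t gives A0 = -22/9, A1 = -2/3, so u_p = -22/9 - 2*t/3.

u = -22/9 - 2*t/3 + C1*exp(-3*t) + C2*exp(t)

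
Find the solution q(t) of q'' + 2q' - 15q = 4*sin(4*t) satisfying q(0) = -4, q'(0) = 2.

q = -295*exp(-5*t)/164 - 217*exp(3*t)/100 - 124*sin(4*t)/1025 - 32*cos(4*t)/1025

Characteristic equation r² + 2r - 15 = 0 factors as (r - 3)(r + 5) = 0, so r = 3, -5.
Hence q_h = C1*exp(3*t) + C2*exp(-5*t).
Try q_p = A*cos(4*t) + B*sin(4*t). Substituting and equating the coefficients of cos(4t) and sin(4t) gives A = -32/1025, B = -124/1025, so q_p = -124*sin(4*t)/1025 - 32*cos(4*t)/1025.
General solution: q = -124*sin(4*t)/1025 - 32*cos(4*t)/1025 + C1*exp(3*t) + C2*exp(-5*t).
Apply the initial conditions: q(0) = -32/1025 + C1 + C2 = -4 and q'(0) = -496/1025 - 5*C2 + 3*C1 = 2. Solving gives C1 = -217/100, C2 = -295/164.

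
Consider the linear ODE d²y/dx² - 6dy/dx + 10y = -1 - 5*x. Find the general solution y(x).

Characteristic equation r² - 6r + 10 = 0 has discriminant (-6)² - 4·(10) = -4 < 0, so r = 3 ± i.
Hence y_h = C1*cos(x)*exp(3*x) + C2*exp(3*x)*sin(x).
For the particular solution try y_p = A0 + A1*x. Substituting and matching coefficients of each power of x gives A0 = -2/5, A1 = -1/2, so y_p = -2/5 - x/2.

y = -2/5 - x/2 + C1*cos(x)*exp(3*x) + C2*exp(3*x)*sin(x)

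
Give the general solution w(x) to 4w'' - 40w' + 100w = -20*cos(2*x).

Divide through by 4: w'' - 10w' + 25w = -5*cos(2*x).
Characteristic equation r² - 10r + 25 = 0 has discriminant (-10)² - 4·(25) = 0, so r = 5 is a repeated root.
Hence w_h = (C1 + C2*x)*exp(5*x).
Try w_p = A*cos(2*x) + B*sin(2*x). Substituting and equating the coefficients of cos(2x) and sin(2x) gives A = -105/841, B = 100/841, so w_p = -105*cos(2*x)/841 + 100*sin(2*x)/841.

w = -105*cos(2*x)/841 + 100*sin(2*x)/841 + C1*exp(5*x) + C2*x*exp(5*x)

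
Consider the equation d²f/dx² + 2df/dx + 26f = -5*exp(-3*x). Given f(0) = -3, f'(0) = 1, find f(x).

f = -5*exp(-3*x)/29 - 82*cos(5*x)*exp(-x)/29 - 68*exp(-x)*sin(5*x)/145

Characteristic equation r² + 2r + 26 = 0 has discriminant (2)² - 4·(26) = -100 < 0, so r = -1 ± 5i.
Hence f_h = C1*cos(5*x)*exp(-x) + C2*exp(-x)*sin(5*x).
Try f_p = A*exp(-3*x). Substituting into the equation and dividing by exp(-3*x) gives A = -5/29, so f_p = -5*exp(-3*x)/29.
General solution: f = -5*exp(-3*x)/29 + C1*cos(5*x)*exp(-x) + C2*exp(-x)*sin(5*x).
Apply the initial conditions: f(0) = -5/29 + C1 = -3 and f'(0) = 15/29 - C1 + 5*C2 = 1. Solving gives C1 = -82/29, C2 = -68/145.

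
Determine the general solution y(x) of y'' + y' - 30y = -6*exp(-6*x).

Characteristic equation r² + r - 30 = 0 factors as (r - 5)(r + 6) = 0, so r = 5, -6.
Hence y_h = C1*exp(5*x) + C2*exp(-6*x).
Since exp(-6*x) solves the homogeneous equation (r = -6 is a root of multiplicity 1), multiply the trial by x. Try y_p = A*x*exp(-6*x). Substituting into the equation and dividing by exp(-6*x) gives A = 6/11, so y_p = 6*x*exp(-6*x)/11.

y = C1*exp(5*x) + C2*exp(-6*x) + 6*x*exp(-6*x)/11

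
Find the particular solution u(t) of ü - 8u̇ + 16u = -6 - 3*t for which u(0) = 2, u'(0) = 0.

Characteristic equation r² - 8r + 16 = 0 has discriminant (-8)² - 4·(16) = 0, so r = 4 is a repeated root.
Hence u_h = (C1 + C2*t)*exp(4*t).
For the particular solution try u_p = A0 + A1*t. Substituting and matching coefficients of each power of t gives A0 = -15/32, A1 = -3/16, so u_p = -15/32 - 3*t/16.
General solution: u = -15/32 - 3*t/16 + C1*exp(4*t) + C2*t*exp(4*t).
Apply the initial conditions: u(0) = -15/32 + C1 = 2 and u'(0) = -3/16 + C2 + 4*C1 = 0. Solving gives C1 = 79/32, C2 = -155/16.

u = -15/32 - 3*t/16 + 79*exp(4*t)/32 - 155*t*exp(4*t)/16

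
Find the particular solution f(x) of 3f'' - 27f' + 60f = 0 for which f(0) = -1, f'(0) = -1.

f = -4*exp(4*x) + 3*exp(5*x)

Divide through by 3: f'' - 9f' + 20f = 0.
Characteristic equation r² - 9r + 20 = 0 factors as (r - 4)(r - 5) = 0, so r = 4, 5.
Hence f_h = C1*exp(4*x) + C2*exp(5*x).
Apply the initial conditions: f(0) = C1 + C2 = -1 and f'(0) = 4*C1 + 5*C2 = -1. Solving gives C1 = -4, C2 = 3.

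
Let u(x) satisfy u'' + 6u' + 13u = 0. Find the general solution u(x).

u = C1*cos(2*x)*exp(-3*x) + C2*exp(-3*x)*sin(2*x)

Characteristic equation r² + 6r + 13 = 0 has discriminant (6)² - 4·(13) = -16 < 0, so r = -3 ± 2i.
Hence u_h = C1*cos(2*x)*exp(-3*x) + C2*exp(-3*x)*sin(2*x).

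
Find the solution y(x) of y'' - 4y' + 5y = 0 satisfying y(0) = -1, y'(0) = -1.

Characteristic equation r² - 4r + 5 = 0 has discriminant (-4)² - 4·(5) = -4 < 0, so r = 2 ± i.
Hence y_h = C1*cos(x)*exp(2*x) + C2*exp(2*x)*sin(x).
Apply the initial conditions: y(0) = C1 = -1 and y'(0) = C2 + 2*C1 = -1. Solving gives C1 = -1, C2 = 1.

y = exp(2*x)*sin(x) - cos(x)*exp(2*x)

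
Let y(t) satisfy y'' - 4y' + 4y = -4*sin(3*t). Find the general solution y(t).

y = -48*cos(3*t)/169 + 20*sin(3*t)/169 + C1*exp(2*t) + C2*t*exp(2*t)

Characteristic equation r² - 4r + 4 = 0 has discriminant (-4)² - 4·(4) = 0, so r = 2 is a repeated root.
Hence y_h = (C1 + C2*t)*exp(2*t).
Try y_p = A*cos(3*t) + B*sin(3*t). Substituting and equating the coefficients of cos(3t) and sin(3t) gives A = -48/169, B = 20/169, so y_p = -48*cos(3*t)/169 + 20*sin(3*t)/169.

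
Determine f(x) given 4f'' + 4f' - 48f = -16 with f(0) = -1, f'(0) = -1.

f = 1/3 - 19*exp(3*x)/21 - 3*exp(-4*x)/7

Divide through by 4: f'' + f' - 12f = -4.
Characteristic equation r² + r - 12 = 0 factors as (r + 4)(r - 3) = 0, so r = -4, 3.
Hence f_h = C1*exp(-4*x) + C2*exp(3*x).
For the particular solution try f_p = A0. Substituting and matching coefficients of each power of x gives A0 = 1/3, so f_p = 1/3.
General solution: f = 1/3 + C1*exp(-4*x) + C2*exp(3*x).
Apply the initial conditions: f(0) = 1/3 + C1 + C2 = -1 and f'(0) = -4*C1 + 3*C2 = -1. Solving gives C1 = -3/7, C2 = -19/21.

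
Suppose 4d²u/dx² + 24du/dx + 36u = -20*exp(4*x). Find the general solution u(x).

u = -5*exp(4*x)/49 + C1*exp(-3*x) + C2*x*exp(-3*x)

Divide through by 4: u'' + 6u' + 9u = -5*exp(4*x).
Characteristic equation r² + 6r + 9 = 0 has discriminant (6)² - 4·(9) = 0, so r = -3 is a repeated root.
Hence u_h = (C1 + C2*x)*exp(-3*x).
Try u_p = A*exp(4*x). Substituting into the equation and dividing by exp(4*x) gives A = -5/49, so u_p = -5*exp(4*x)/49.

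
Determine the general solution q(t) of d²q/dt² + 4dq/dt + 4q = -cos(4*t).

q = -sin(4*t)/25 + 3*cos(4*t)/100 + C1*exp(-2*t) + C2*t*exp(-2*t)

Characteristic equation r² + 4r + 4 = 0 has discriminant (4)² - 4·(4) = 0, so r = -2 is a repeated root.
Hence q_h = (C1 + C2*t)*exp(-2*t).
Try q_p = A*cos(4*t) + B*sin(4*t). Substituting and equating the coefficients of cos(4t) and sin(4t) gives A = 3/100, B = -1/25, so q_p = -sin(4*t)/25 + 3*cos(4*t)/100.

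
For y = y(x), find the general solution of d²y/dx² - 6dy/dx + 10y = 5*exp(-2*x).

y = 5*exp(-2*x)/26 + C1*cos(x)*exp(3*x) + C2*exp(3*x)*sin(x)

Characteristic equation r² - 6r + 10 = 0 has discriminant (-6)² - 4·(10) = -4 < 0, so r = 3 ± i.
Hence y_h = C1*cos(x)*exp(3*x) + C2*exp(3*x)*sin(x).
Try y_p = A*exp(-2*x). Substituting into the equation and dividing by exp(-2*x) gives A = 5/26, so y_p = 5*exp(-2*x)/26.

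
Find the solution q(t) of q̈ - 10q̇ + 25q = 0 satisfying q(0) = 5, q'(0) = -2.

Characteristic equation r² - 10r + 25 = 0 has discriminant (-10)² - 4·(25) = 0, so r = 5 is a repeated root.
Hence q_h = (C1 + C2*t)*exp(5*t).
Apply the initial conditions: q(0) = C1 = 5 and q'(0) = C2 + 5*C1 = -2. Solving gives C1 = 5, C2 = -27.

q = 5*exp(5*t) - 27*t*exp(5*t)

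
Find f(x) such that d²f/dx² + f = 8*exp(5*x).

f = 4*exp(5*x)/13 + C1*cos(x) + C2*sin(x)

Characteristic equation r² + 1 = 0 has discriminant (0)² - 4·(1) = -4 < 0, so r = ± i.
Hence f_h = C1*cos(x) + C2*sin(x).
Try f_p = A*exp(5*x). Substituting into the equation and dividing by exp(5*x) gives A = 4/13, so f_p = 4*exp(5*x)/13.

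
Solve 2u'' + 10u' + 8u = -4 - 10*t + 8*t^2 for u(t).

Divide through by 2: u'' + 5u' + 4u = -2 - 5*t + 4*t^2.
Characteristic equation r² + 5r + 4 = 0 factors as (r + 4)(r + 1) = 0, so r = -4, -1.
Hence u_h = C1*exp(-4*t) + C2*exp(-t).
For the particular solution try u_p = A0 + A1*t + A2*t^2. Substituting and matching coefficients of each power of t gives A0 = 59/16, A1 = -15/4, A2 = 1, so u_p = 59/16 + t^2 - 15*t/4.

u = 59/16 + t**2 - 15*t/4 + C1*exp(-4*t) + C2*exp(-t)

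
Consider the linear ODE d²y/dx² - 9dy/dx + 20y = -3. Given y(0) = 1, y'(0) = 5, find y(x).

y = -3/20 + 2*exp(5*x)/5 + 3*exp(4*x)/4

Characteristic equation r² - 9r + 20 = 0 factors as (r - 4)(r - 5) = 0, so r = 4, 5.
Hence y_h = C1*exp(4*x) + C2*exp(5*x).
For the particular solution try y_p = A0. Substituting and matching coefficients of each power of x gives A0 = -3/20, so y_p = -3/20.
General solution: y = -3/20 + C1*exp(4*x) + C2*exp(5*x).
Apply the initial conditions: y(0) = -3/20 + C1 + C2 = 1 and y'(0) = 4*C1 + 5*C2 = 5. Solving gives C1 = 3/4, C2 = 2/5.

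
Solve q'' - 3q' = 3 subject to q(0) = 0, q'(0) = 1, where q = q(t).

q = -2/3 - t + 2*exp(3*t)/3

Characteristic equation r² - 3r = 0 factors as (r - 3)r = 0, so r = 3, 0.
Hence q_h = C1*exp(3*t) + C2.
Since 0 is a characteristic root (multiplicity 1), multiply the polynomial trial by t: try q_p = A0*t. Substituting and matching coefficients of each power of t gives A0 = -1, so q_p = -t.
General solution: q = C2 - t + C1*exp(3*t).
Apply the initial conditions: q(0) = C1 + C2 = 0 and q'(0) = -1 + 3*C1 = 1. Solving gives C1 = 2/3, C2 = -2/3.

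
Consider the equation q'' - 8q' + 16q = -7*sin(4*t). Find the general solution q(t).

Characteristic equation r² - 8r + 16 = 0 has discriminant (-8)² - 4·(16) = 0, so r = 4 is a repeated root.
Hence q_h = (C1 + C2*t)*exp(4*t).
Try q_p = A*cos(4*t) + B*sin(4*t). Substituting and equating the coefficients of cos(4t) and sin(4t) gives A = -7/32, B = 0, so q_p = -7*cos(4*t)/32.

q = -7*cos(4*t)/32 + C1*exp(4*t) + C2*t*exp(4*t)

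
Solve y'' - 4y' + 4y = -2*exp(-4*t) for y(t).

Characteristic equation r² - 4r + 4 = 0 has discriminant (-4)² - 4·(4) = 0, so r = 2 is a repeated root.
Hence y_h = (C1 + C2*t)*exp(2*t).
Try y_p = A*exp(-4*t). Substituting into the equation and dividing by exp(-4*t) gives A = -1/18, so y_p = -exp(-4*t)/18.

y = -exp(-4*t)/18 + C1*exp(2*t) + C2*t*exp(2*t)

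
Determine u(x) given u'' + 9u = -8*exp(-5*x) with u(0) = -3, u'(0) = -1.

u = -47*cos(3*x)/17 - 37*sin(3*x)/51 - 4*exp(-5*x)/17

Characteristic equation r² + 9 = 0 has discriminant (0)² - 4·(9) = -36 < 0, so r = ± 3i.
Hence u_h = C1*cos(3*x) + C2*sin(3*x).
Try u_p = A*exp(-5*x). Substituting into the equation and dividing by exp(-5*x) gives A = -4/17, so u_p = -4*exp(-5*x)/17.
General solution: u = -4*exp(-5*x)/17 + C1*cos(3*x) + C2*sin(3*x).
Apply the initial conditions: u(0) = -4/17 + C1 = -3 and u'(0) = 20/17 + 3*C2 = -1. Solving gives C1 = -47/17, C2 = -37/51.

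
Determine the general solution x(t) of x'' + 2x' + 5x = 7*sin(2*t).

x = -28*cos(2*t)/17 + 7*sin(2*t)/17 + C1*cos(2*t)*exp(-t) + C2*exp(-t)*sin(2*t)

Characteristic equation r² + 2r + 5 = 0 has discriminant (2)² - 4·(5) = -16 < 0, so r = -1 ± 2i.
Hence x_h = C1*cos(2*t)*exp(-t) + C2*exp(-t)*sin(2*t).
Try x_p = A*cos(2*t) + B*sin(2*t). Substituting and equating the coefficients of cos(2t) and sin(2t) gives A = -28/17, B = 7/17, so x_p = -28*cos(2*t)/17 + 7*sin(2*t)/17.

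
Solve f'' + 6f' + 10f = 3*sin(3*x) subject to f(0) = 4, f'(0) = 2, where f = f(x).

Characteristic equation r² + 6r + 10 = 0 has discriminant (6)² - 4·(10) = -4 < 0, so r = -3 ± i.
Hence f_h = C1*cos(x)*exp(-3*x) + C2*exp(-3*x)*sin(x).
Try f_p = A*cos(3*x) + B*sin(3*x). Substituting and equating the coefficients of cos(3x) and sin(3x) gives A = -54/325, B = 3/325, so f_p = -54*cos(3*x)/325 + 3*sin(3*x)/325.
General solution: f = -54*cos(3*x)/325 + 3*sin(3*x)/325 + C1*cos(x)*exp(-3*x) + C2*exp(-3*x)*sin(x).
Apply the initial conditions: f(0) = -54/325 + C1 = 4 and f'(0) = 9/325 + C2 - 3*C1 = 2. Solving gives C1 = 1354/325, C2 = 4703/325.

f = -54*cos(3*x)/325 + 3*sin(3*x)/325 + 1354*cos(x)*exp(-3*x)/325 + 4703*exp(-3*x)*sin(x)/325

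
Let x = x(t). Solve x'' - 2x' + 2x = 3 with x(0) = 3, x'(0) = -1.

Characteristic equation r² - 2r + 2 = 0 has discriminant (-2)² - 4·(2) = -4 < 0, so r = 1 ± i.
Hence x_h = C1*cos(t)*exp(t) + C2*exp(t)*sin(t).
For the particular solution try x_p = A0. Substituting and matching coefficients of each power of t gives A0 = 3/2, so x_p = 3/2.
General solution: x = 3/2 + C1*cos(t)*exp(t) + C2*exp(t)*sin(t).
Apply the initial conditions: x(0) = 3/2 + C1 = 3 and x'(0) = C1 + C2 = -1. Solving gives C1 = 3/2, C2 = -5/2.

x = 3/2 - 5*exp(t)*sin(t)/2 + 3*cos(t)*exp(t)/2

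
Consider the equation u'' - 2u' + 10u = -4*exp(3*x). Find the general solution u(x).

Characteristic equation r² - 2r + 10 = 0 has discriminant (-2)² - 4·(10) = -36 < 0, so r = 1 ± 3i.
Hence u_h = C1*cos(3*x)*exp(x) + C2*exp(x)*sin(3*x).
Try u_p = A*exp(3*x). Substituting into the equation and dividing by exp(3*x) gives A = -4/13, so u_p = -4*exp(3*x)/13.

u = -4*exp(3*x)/13 + C1*cos(3*x)*exp(x) + C2*exp(x)*sin(3*x)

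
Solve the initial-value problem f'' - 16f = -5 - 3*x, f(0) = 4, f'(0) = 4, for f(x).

Characteristic equation r² - 16 = 0 factors as (r - 4)(r + 4) = 0, so r = 4, -4.
Hence f_h = C1*exp(4*x) + C2*exp(-4*x).
For the particular solution try f_p = A0 + A1*x. Substituting and matching coefficients of each power of x gives A0 = 5/16, A1 = 3/16, so f_p = 5/16 + 3*x/16.
General solution: f = 5/16 + 3*x/16 + C1*exp(4*x) + C2*exp(-4*x).
Apply the initial conditions: f(0) = 5/16 + C1 + C2 = 4 and f'(0) = 3/16 - 4*C2 + 4*C1 = 4. Solving gives C1 = 297/128, C2 = 175/128.

f = 5/16 + 3*x/16 + 175*exp(-4*x)/128 + 297*exp(4*x)/128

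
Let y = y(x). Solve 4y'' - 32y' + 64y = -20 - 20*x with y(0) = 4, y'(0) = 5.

y = -15/32 - 5*x/16 + 143*exp(4*x)/32 - 201*x*exp(4*x)/16

Divide through by 4: y'' - 8y' + 16y = -5 - 5*x.
Characteristic equation r² - 8r + 16 = 0 has discriminant (-8)² - 4·(16) = 0, so r = 4 is a repeated root.
Hence y_h = (C1 + C2*x)*exp(4*x).
For the particular solution try y_p = A0 + A1*x. Substituting and matching coefficients of each power of x gives A0 = -15/32, A1 = -5/16, so y_p = -15/32 - 5*x/16.
General solution: y = -15/32 - 5*x/16 + C1*exp(4*x) + C2*x*exp(4*x).
Apply the initial conditions: y(0) = -15/32 + C1 = 4 and y'(0) = -5/16 + C2 + 4*C1 = 5. Solving gives C1 = 143/32, C2 = -201/16.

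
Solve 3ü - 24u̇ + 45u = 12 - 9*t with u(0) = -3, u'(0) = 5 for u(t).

Divide through by 3: u'' - 8u' + 15u = 4 - 3*t.
Characteristic equation r² - 8r + 15 = 0 factors as (r - 5)(r - 3) = 0, so r = 5, 3.
Hence u_h = C1*exp(5*t) + C2*exp(3*t).
For the particular solution try u_p = A0 + A1*t. Substituting and matching coefficients of each power of t gives A0 = 4/25, A1 = -1/5, so u_p = 4/25 - t/5.
General solution: u = 4/25 - t/5 + C1*exp(5*t) + C2*exp(3*t).
Apply the initial conditions: u(0) = 4/25 + C1 + C2 = -3 and u'(0) = -1/5 + 3*C2 + 5*C1 = 5. Solving gives C1 = 367/50, C2 = -21/2.

u = 4/25 - 21*exp(3*t)/2 - t/5 + 367*exp(5*t)/50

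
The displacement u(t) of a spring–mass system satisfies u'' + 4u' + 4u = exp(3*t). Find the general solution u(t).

u = exp(3*t)/25 + C1*exp(-2*t) + C2*t*exp(-2*t)

Characteristic equation r² + 4r + 4 = 0 has discriminant (4)² - 4·(4) = 0, so r = -2 is a repeated root.
Hence u_h = (C1 + C2*t)*exp(-2*t).
Try u_p = A*exp(3*t). Substituting into the equation and dividing by exp(3*t) gives A = 1/25, so u_p = exp(3*t)/25.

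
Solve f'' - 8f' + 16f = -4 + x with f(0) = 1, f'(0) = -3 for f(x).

f = -7/32 + x/16 + 39*exp(4*x)/32 - 127*x*exp(4*x)/16

Characteristic equation r² - 8r + 16 = 0 has discriminant (-8)² - 4·(16) = 0, so r = 4 is a repeated root.
Hence f_h = (C1 + C2*x)*exp(4*x).
For the particular solution try f_p = A0 + A1*x. Substituting and matching coefficients of each power of x gives A0 = -7/32, A1 = 1/16, so f_p = -7/32 + x/16.
General solution: f = -7/32 + x/16 + C1*exp(4*x) + C2*x*exp(4*x).
Apply the initial conditions: f(0) = -7/32 + C1 = 1 and f'(0) = 1/16 + C2 + 4*C1 = -3. Solving gives C1 = 39/32, C2 = -127/16.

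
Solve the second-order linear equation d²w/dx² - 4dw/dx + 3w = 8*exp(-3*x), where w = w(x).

w = exp(-3*x)/3 + C1*exp(3*x) + C2*exp(x)

Characteristic equation r² - 4r + 3 = 0 factors as (r - 3)(r - 1) = 0, so r = 3, 1.
Hence w_h = C1*exp(3*x) + C2*exp(x).
Try w_p = A*exp(-3*x). Substituting into the equation and dividing by exp(-3*x) gives A = 1/3, so w_p = exp(-3*x)/3.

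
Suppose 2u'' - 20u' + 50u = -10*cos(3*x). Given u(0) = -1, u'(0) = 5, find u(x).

Divide through by 2: u'' - 10u' + 25u = -5*cos(3*x).
Characteristic equation r² - 10r + 25 = 0 has discriminant (-10)² - 4·(25) = 0, so r = 5 is a repeated root.
Hence u_h = (C1 + C2*x)*exp(5*x).
Try u_p = A*cos(3*x) + B*sin(3*x). Substituting and equating the coefficients of cos(3x) and sin(3x) gives A = -20/289, B = 75/578, so u_p = -20*cos(3*x)/289 + 75*sin(3*x)/578.
General solution: u = -20*cos(3*x)/289 + 75*sin(3*x)/578 + C1*exp(5*x) + C2*x*exp(5*x).
Apply the initial conditions: u(0) = -20/289 + C1 = -1 and u'(0) = 225/578 + C2 + 5*C1 = 5. Solving gives C1 = -269/289, C2 = 315/34.

u = -269*exp(5*x)/289 - 20*cos(3*x)/289 + 75*sin(3*x)/578 + 315*x*exp(5*x)/34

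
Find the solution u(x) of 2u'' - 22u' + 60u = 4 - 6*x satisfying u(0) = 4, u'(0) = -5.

Divide through by 2: u'' - 11u' + 30u = 2 - 3*x.
Characteristic equation r² - 11r + 30 = 0 factors as (r - 6)(r - 5) = 0, so r = 6, 5.
Hence u_h = C1*exp(6*x) + C2*exp(5*x).
For the particular solution try u_p = A0 + A1*x. Substituting and matching coefficients of each power of x gives A0 = 3/100, A1 = -1/10, so u_p = 3/100 - x/10.
General solution: u = 3/100 - x/10 + C1*exp(6*x) + C2*exp(5*x).
Apply the initial conditions: u(0) = 3/100 + C1 + C2 = 4 and u'(0) = -1/10 + 5*C2 + 6*C1 = -5. Solving gives C1 = -99/4, C2 = 718/25.

u = 3/100 - 99*exp(6*x)/4 - x/10 + 718*exp(5*x)/25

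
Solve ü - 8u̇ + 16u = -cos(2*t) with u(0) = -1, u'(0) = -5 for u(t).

u = -97*exp(4*t)/100 - 3*cos(2*t)/100 + sin(2*t)/25 - 6*t*exp(4*t)/5

Characteristic equation r² - 8r + 16 = 0 has discriminant (-8)² - 4·(16) = 0, so r = 4 is a repeated root.
Hence u_h = (C1 + C2*t)*exp(4*t).
Try u_p = A*cos(2*t) + B*sin(2*t). Substituting and equating the coefficients of cos(2t) and sin(2t) gives A = -3/100, B = 1/25, so u_p = -3*cos(2*t)/100 + sin(2*t)/25.
General solution: u = -3*cos(2*t)/100 + sin(2*t)/25 + C1*exp(4*t) + C2*t*exp(4*t).
Apply the initial conditions: u(0) = -3/100 + C1 = -1 and u'(0) = 2/25 + C2 + 4*C1 = -5. Solving gives C1 = -97/100, C2 = -6/5.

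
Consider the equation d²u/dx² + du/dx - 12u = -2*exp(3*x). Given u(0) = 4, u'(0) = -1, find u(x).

Characteristic equation r² + r - 12 = 0 factors as (r - 3)(r + 4) = 0, so r = 3, -4.
Hence u_h = C1*exp(3*x) + C2*exp(-4*x).
Since exp(3*x) solves the homogeneous equation (r = 3 is a root of multiplicity 1), multiply the trial by x. Try u_p = A*x*exp(3*x). Substituting into the equation and dividing by exp(3*x) gives A = -2/7, so u_p = -2*x*exp(3*x)/7.
General solution: u = C1*exp(3*x) + C2*exp(-4*x) - 2*x*exp(3*x)/7.
Apply the initial conditions: u(0) = C1 + C2 = 4 and u'(0) = -2/7 - 4*C2 + 3*C1 = -1. Solving gives C1 = 107/49, C2 = 89/49.

u = 89*exp(-4*x)/49 + 107*exp(3*x)/49 - 2*x*exp(3*x)/7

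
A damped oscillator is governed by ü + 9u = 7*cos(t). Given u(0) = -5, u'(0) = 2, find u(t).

u = -47*cos(3*t)/8 + 2*sin(3*t)/3 + 7*cos(t)/8

Characteristic equation r² + 9 = 0 has discriminant (0)² - 4·(9) = -36 < 0, so r = ± 3i.
Hence u_h = C1*cos(3*t) + C2*sin(3*t).
Try u_p = A*cos(t) + B*sin(t). Substituting and equating the coefficients of cos(t) and sin(t) gives A = 7/8, B = 0, so u_p = 7*cos(t)/8.
General solution: u = 7*cos(t)/8 + C1*cos(3*t) + C2*sin(3*t).
Apply the initial conditions: u(0) = 7/8 + C1 = -5 and u'(0) = 3*C2 = 2. Solving gives C1 = -47/8, C2 = 2/3.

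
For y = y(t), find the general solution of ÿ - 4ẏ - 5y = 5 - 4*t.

Characteristic equation r² - 4r - 5 = 0 factors as (r - 5)(r + 1) = 0, so r = 5, -1.
Hence y_h = C1*exp(5*t) + C2*exp(-t).
For the particular solution try y_p = A0 + A1*t. Substituting and matching coefficients of each power of t gives A0 = -41/25, A1 = 4/5, so y_p = -41/25 + 4*t/5.

y = -41/25 + 4*t/5 + C1*exp(5*t) + C2*exp(-t)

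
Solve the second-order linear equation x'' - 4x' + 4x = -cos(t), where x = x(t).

x = -3*cos(t)/25 + 4*sin(t)/25 + C1*exp(2*t) + C2*t*exp(2*t)

Characteristic equation r² - 4r + 4 = 0 has discriminant (-4)² - 4·(4) = 0, so r = 2 is a repeated root.
Hence x_h = (C1 + C2*t)*exp(2*t).
Try x_p = A*cos(t) + B*sin(t). Substituting and equating the coefficients of cos(t) and sin(t) gives A = -3/25, B = 4/25, so x_p = -3*cos(t)/25 + 4*sin(t)/25.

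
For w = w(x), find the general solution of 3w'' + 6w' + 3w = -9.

w = -3 + C1*exp(-x) + C2*x*exp(-x)

Divide through by 3: w'' + 2w' + w = -3.
Characteristic equation r² + 2r + 1 = 0 has discriminant (2)² - 4·(1) = 0, so r = -1 is a repeated root.
Hence w_h = (C1 + C2*x)*exp(-x).
For the particular solution try w_p = A0. Substituting and matching coefficients of each power of x gives A0 = -3, so w_p = -3.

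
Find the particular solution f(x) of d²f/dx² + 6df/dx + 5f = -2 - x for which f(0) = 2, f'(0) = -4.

Characteristic equation r² + 6r + 5 = 0 factors as (r + 5)(r + 1) = 0, so r = -5, -1.
Hence f_h = C1*exp(-5*x) + C2*exp(-x).
For the particular solution try f_p = A0 + A1*x. Substituting and matching coefficients of each power of x gives A0 = -4/25, A1 = -1/5, so f_p = -4/25 - x/5.
General solution: f = -4/25 - x/5 + C1*exp(-5*x) + C2*exp(-x).
Apply the initial conditions: f(0) = -4/25 + C1 + C2 = 2 and f'(0) = -1/5 - C2 - 5*C1 = -4. Solving gives C1 = 41/100, C2 = 7/4.

f = -4/25 - x/5 + 7*exp(-x)/4 + 41*exp(-5*x)/100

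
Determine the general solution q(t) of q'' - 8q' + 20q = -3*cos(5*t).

q = 3*cos(5*t)/325 + 24*sin(5*t)/325 + C1*cos(2*t)*exp(4*t) + C2*exp(4*t)*sin(2*t)

Characteristic equation r² - 8r + 20 = 0 has discriminant (-8)² - 4·(20) = -16 < 0, so r = 4 ± 2i.
Hence q_h = C1*cos(2*t)*exp(4*t) + C2*exp(4*t)*sin(2*t).
Try q_p = A*cos(5*t) + B*sin(5*t). Substituting and equating the coefficients of cos(5t) and sin(5t) gives A = 3/325, B = 24/325, so q_p = 3*cos(5*t)/325 + 24*sin(5*t)/325.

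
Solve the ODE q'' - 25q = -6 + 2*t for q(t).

Characteristic equation r² - 25 = 0 factors as (r + 5)(r - 5) = 0, so r = -5, 5.
Hence q_h = C1*exp(-5*t) + C2*exp(5*t).
For the particular solution try q_p = A0 + A1*t. Substituting and matching coefficients of each power of t gives A0 = 6/25, A1 = -2/25, so q_p = 6/25 - 2*t/25.

q = 6/25 - 2*t/25 + C1*exp(-5*t) + C2*exp(5*t)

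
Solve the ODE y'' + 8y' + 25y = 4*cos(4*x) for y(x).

Characteristic equation r² + 8r + 25 = 0 has discriminant (8)² - 4·(25) = -36 < 0, so r = -4 ± 3i.
Hence y_h = C1*cos(3*x)*exp(-4*x) + C2*exp(-4*x)*sin(3*x).
Try y_p = A*cos(4*x) + B*sin(4*x). Substituting and equating the coefficients of cos(4x) and sin(4x) gives A = 36/1105, B = 128/1105, so y_p = 36*cos(4*x)/1105 + 128*sin(4*x)/1105.

y = 36*cos(4*x)/1105 + 128*sin(4*x)/1105 + C1*cos(3*x)*exp(-4*x) + C2*exp(-4*x)*sin(3*x)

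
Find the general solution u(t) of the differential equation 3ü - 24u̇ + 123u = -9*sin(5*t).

u = -15*cos(5*t)/232 - 3*sin(5*t)/116 + C1*cos(5*t)*exp(4*t) + C2*exp(4*t)*sin(5*t)

Divide through by 3: u'' - 8u' + 41u = -3*sin(5*t).
Characteristic equation r² - 8r + 41 = 0 has discriminant (-8)² - 4·(41) = -100 < 0, so r = 4 ± 5i.
Hence u_h = C1*cos(5*t)*exp(4*t) + C2*exp(4*t)*sin(5*t).
Try u_p = A*cos(5*t) + B*sin(5*t). Substituting and equating the coefficients of cos(5t) and sin(5t) gives A = -15/232, B = -3/116, so u_p = -15*cos(5*t)/232 - 3*sin(5*t)/116.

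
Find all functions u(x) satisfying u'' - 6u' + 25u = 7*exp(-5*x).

u = 7*exp(-5*x)/80 + C1*cos(4*x)*exp(3*x) + C2*exp(3*x)*sin(4*x)

Characteristic equation r² - 6r + 25 = 0 has discriminant (-6)² - 4·(25) = -64 < 0, so r = 3 ± 4i.
Hence u_h = C1*cos(4*x)*exp(3*x) + C2*exp(3*x)*sin(4*x).
Try u_p = A*exp(-5*x). Substituting into the equation and dividing by exp(-5*x) gives A = 7/80, so u_p = 7*exp(-5*x)/80.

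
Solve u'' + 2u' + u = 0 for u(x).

u = C1*exp(-x) + C2*x*exp(-x)

Characteristic equation r² + 2r + 1 = 0 has discriminant (2)² - 4·(1) = 0, so r = -1 is a repeated root.
Hence u_h = (C1 + C2*x)*exp(-x).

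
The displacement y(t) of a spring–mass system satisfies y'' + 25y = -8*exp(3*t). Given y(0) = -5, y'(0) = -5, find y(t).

Characteristic equation r² + 25 = 0 has discriminant (0)² - 4·(25) = -100 < 0, so r = ± 5i.
Hence y_h = C1*cos(5*t) + C2*sin(5*t).
Try y_p = A*exp(3*t). Substituting into the equation and dividing by exp(3*t) gives A = -4/17, so y_p = -4*exp(3*t)/17.
General solution: y = -4*exp(3*t)/17 + C1*cos(5*t) + C2*sin(5*t).
Apply the initial conditions: y(0) = -4/17 + C1 = -5 and y'(0) = -12/17 + 5*C2 = -5. Solving gives C1 = -81/17, C2 = -73/85.

y = -81*cos(5*t)/17 - 73*sin(5*t)/85 - 4*exp(3*t)/17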